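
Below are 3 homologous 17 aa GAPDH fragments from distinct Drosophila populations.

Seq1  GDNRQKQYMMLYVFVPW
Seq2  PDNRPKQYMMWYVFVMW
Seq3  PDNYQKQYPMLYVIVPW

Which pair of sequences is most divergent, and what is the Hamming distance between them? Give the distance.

Pairwise Hamming distances:
  Seq1 vs Seq2: 4
  Seq1 vs Seq3: 4
  Seq2 vs Seq3: 6
The largest is 6, between Seq2 and Seq3.

6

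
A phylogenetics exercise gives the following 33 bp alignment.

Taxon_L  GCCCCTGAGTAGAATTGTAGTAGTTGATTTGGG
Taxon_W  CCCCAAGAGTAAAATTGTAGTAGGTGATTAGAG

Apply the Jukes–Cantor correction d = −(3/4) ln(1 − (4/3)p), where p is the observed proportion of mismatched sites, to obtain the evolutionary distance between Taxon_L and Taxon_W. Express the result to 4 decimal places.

Differing sites — 1:G/C; 5:C/A; 6:T/A; 12:G/A; 24:T/G; 30:T/A; 32:G/A.
p = 7/33 = 0.212121.
d = −0.75 · ln(1 − (4/3)·0.212121) = −0.75 · ln(0.717172) = −0.75 · (-0.332440) = 0.2493.

0.2493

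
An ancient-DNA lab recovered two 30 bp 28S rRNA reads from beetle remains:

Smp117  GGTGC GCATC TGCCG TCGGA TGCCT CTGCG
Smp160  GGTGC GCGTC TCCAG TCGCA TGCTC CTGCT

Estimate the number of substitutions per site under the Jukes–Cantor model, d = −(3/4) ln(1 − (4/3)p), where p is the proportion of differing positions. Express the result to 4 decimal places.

Mismatches occur at site 8 (A↔G), site 12 (G↔C), site 14 (C↔A), site 19 (G↔C), site 24 (C↔T), site 25 (T↔C), site 30 (G↔T).
p = 7/30 = 0.233333.
d = −0.75 · ln(1 − (4/3)·0.233333) = −0.75 · ln(0.688889) = −0.75 · (-0.372675) = 0.2795.

0.2795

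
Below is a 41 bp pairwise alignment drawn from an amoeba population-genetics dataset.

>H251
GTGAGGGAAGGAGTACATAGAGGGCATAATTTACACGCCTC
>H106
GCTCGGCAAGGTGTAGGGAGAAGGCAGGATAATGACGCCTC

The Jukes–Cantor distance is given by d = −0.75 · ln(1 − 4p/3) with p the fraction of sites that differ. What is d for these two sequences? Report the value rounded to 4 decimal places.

0.5018

The sequences differ at positions 2 (T/C), 3 (G/T), 4 (A/C), 7 (G/C), 12 (A/T), 16 (C/G), 17 (A/G), 18 (T/G), 22 (G/A), 27 (T/G), 28 (A/G), 31 (T/A), 32 (T/A), 33 (A/T), 34 (C/G).
p = 15/41 = 0.365854.
d = −0.75 · ln(1 − (4/3)·0.365854) = −0.75 · ln(0.512195) = −0.75 · (-0.669050) = 0.5018.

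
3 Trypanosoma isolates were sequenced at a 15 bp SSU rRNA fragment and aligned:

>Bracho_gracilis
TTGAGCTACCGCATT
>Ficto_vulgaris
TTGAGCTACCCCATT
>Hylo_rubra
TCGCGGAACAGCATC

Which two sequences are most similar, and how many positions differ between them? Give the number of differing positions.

Pairwise Hamming distances:
  Bracho_gracilis vs Ficto_vulgaris: 1
  Bracho_gracilis vs Hylo_rubra: 6
  Ficto_vulgaris vs Hylo_rubra: 7
The smallest is 1, between Bracho_gracilis and Ficto_vulgaris.

1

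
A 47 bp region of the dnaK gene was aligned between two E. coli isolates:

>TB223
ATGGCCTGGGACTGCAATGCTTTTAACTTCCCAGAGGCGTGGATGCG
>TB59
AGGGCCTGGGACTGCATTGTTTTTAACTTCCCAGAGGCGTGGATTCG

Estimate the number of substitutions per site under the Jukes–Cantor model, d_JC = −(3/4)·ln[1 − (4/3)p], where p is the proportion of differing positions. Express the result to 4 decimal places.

0.0903

Differing sites — 2:T/G; 17:A/T; 20:C/T; 45:G/T.
p = 4/47 = 0.085106.
d = −0.75 · ln(1 − (4/3)·0.085106) = −0.75 · ln(0.886525) = −0.75 · (-0.120446) = 0.0903.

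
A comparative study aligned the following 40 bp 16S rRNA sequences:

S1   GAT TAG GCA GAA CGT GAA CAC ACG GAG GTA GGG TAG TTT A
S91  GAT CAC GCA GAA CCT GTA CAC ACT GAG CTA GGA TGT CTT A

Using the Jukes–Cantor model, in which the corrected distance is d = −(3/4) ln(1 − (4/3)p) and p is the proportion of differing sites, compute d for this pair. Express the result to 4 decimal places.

0.3041

Differing sites — 4:T/C; 6:G/C; 14:G/C; 17:A/T; 24:G/T; 28:G/C; 33:G/A; 35:A/G; 36:G/T; 37:T/C.
p = 10/40 = 0.250000.
d = −0.75 · ln(1 − (4/3)·0.250000) = −0.75 · ln(0.666667) = −0.75 · (-0.405465) = 0.3041.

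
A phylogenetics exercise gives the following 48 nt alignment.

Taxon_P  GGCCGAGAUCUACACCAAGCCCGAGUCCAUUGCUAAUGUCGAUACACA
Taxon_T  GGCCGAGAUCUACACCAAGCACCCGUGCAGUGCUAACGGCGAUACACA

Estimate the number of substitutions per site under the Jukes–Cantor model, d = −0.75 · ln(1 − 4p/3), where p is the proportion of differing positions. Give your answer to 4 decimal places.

Mismatches occur at site 21 (C→A), site 23 (G→C), site 24 (A→C), site 27 (C→G), site 30 (U→G), site 37 (U→C), site 39 (U→G).
p = 7/48 = 0.145833.
d = −0.75 · ln(1 − (4/3)·0.145833) = −0.75 · ln(0.805556) = −0.75 · (-0.216223) = 0.1622.

0.1622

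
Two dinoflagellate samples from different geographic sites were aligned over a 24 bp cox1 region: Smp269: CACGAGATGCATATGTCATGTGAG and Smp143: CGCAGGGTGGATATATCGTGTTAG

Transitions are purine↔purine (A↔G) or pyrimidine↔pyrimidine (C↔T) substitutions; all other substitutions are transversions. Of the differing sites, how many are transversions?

The sequences differ at positions 2 (A/G, transition), 4 (G/A, transition), 5 (A/G, transition), 7 (A/G, transition), 10 (C/G, transversion), 15 (G/A, transition), 18 (A/G, transition), 22 (G/T, transversion).
Of the 8 differences, 6 transitions and 2 transversions, so the answer is 2.

2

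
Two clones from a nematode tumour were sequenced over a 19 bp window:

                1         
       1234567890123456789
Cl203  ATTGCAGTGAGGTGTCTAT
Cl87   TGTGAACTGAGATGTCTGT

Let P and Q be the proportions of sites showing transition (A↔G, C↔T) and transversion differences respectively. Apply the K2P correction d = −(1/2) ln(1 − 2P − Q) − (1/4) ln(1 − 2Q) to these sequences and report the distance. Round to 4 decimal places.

0.4099

Mismatches occur at site 1 (A/T, transversion), site 2 (T/G, transversion), site 5 (C/A, transversion), site 7 (G/C, transversion), site 12 (G/A, transition), site 18 (A/G, transition).
Of the 6 differences, 2 transitions and 4 transversions over 19 sites: P = 2/19 = 0.105263, Q = 4/19 = 0.210526.
d = −0.5·ln(0.578948) − 0.25·ln(0.578948) = −0.5·(-0.546543) − 0.25·(-0.546543) = 0.4099.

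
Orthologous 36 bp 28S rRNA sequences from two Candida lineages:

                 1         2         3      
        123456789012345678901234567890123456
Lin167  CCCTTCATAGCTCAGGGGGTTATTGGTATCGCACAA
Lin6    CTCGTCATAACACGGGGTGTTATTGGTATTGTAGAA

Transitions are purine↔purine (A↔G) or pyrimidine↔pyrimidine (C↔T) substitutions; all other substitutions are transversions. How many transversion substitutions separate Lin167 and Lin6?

4

Differing sites — 2:C/T (Ti); 4:T/G (Tv); 10:G/A (Ti); 12:T/A (Tv); 14:A/G (Ti); 18:G/T (Tv); 30:C/T (Ti); 32:C/T (Ti); 34:C/G (Tv).
Of the 9 differences, 5 transitions and 4 transversions, so the answer is 4.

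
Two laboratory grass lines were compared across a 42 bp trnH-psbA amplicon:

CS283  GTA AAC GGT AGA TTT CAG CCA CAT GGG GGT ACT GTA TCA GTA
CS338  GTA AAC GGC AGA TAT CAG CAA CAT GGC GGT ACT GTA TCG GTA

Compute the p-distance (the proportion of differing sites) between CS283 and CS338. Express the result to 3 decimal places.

The sequences differ at positions 9 (T/C), 14 (T/A), 20 (C/A), 27 (G/C), 39 (A/G).
There are 5 differences over 42 sites, so p = 5/42 = 0.119.

0.119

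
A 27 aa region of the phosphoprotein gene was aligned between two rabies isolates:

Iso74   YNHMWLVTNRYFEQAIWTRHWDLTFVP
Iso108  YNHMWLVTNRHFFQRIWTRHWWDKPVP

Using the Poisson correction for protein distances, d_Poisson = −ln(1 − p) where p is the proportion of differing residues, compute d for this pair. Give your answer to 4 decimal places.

Mismatches occur at site 11 (Y/H), site 13 (E/F), site 15 (A/R), site 22 (D/W), site 23 (L/D), site 24 (T/K), site 25 (F/P).
p = 7/27 = 0.259259.
d = −ln(1 − 0.259259) = −ln(0.740741) = 0.3001.

0.3001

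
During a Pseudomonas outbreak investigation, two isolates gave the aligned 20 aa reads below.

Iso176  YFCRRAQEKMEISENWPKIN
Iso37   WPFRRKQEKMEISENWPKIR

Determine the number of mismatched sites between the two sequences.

5

The sequences differ at positions 1 (Y/W), 2 (F/P), 3 (C/F), 6 (A/K), 20 (N/R).
That gives 5 mismatches out of 20 aligned sites, so the Hamming distance is 5.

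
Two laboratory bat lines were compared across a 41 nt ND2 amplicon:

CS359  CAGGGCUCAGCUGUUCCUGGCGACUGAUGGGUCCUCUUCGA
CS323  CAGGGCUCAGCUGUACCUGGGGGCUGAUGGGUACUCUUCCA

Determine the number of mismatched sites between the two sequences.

5

The sequences differ at positions 15 (U/A), 21 (C/G), 23 (A/G), 33 (C/A), 40 (G/C).
That gives 5 mismatches out of 41 aligned sites, so the Hamming distance is 5.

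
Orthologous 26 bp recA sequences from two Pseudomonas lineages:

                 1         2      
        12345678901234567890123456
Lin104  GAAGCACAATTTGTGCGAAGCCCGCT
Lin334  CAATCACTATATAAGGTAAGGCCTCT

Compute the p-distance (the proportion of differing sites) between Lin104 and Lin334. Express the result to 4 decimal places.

0.3846

The sequences differ at positions 1 (G/C), 4 (G/T), 8 (A/T), 11 (T/A), 13 (G/A), 14 (T/A), 16 (C/G), 17 (G/T), 21 (C/G), 24 (G/T).
There are 10 differences over 26 sites, so p = 10/26 = 0.3846.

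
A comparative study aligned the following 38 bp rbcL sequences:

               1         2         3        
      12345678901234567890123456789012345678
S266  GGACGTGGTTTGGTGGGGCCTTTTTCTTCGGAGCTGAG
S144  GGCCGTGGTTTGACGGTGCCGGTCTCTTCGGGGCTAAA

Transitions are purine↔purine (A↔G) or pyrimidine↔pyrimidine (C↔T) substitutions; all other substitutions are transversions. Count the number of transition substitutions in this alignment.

Mismatches occur at site 3 (A→C, transversion), site 13 (G→A, transition), site 14 (T→C, transition), site 17 (G→T, transversion), site 21 (T→G, transversion), site 22 (T→G, transversion), site 24 (T→C, transition), site 32 (A→G, transition), site 36 (G→A, transition), site 38 (G→A, transition).
Of the 10 differences, 6 transitions and 4 transversions, so the answer is 6.

6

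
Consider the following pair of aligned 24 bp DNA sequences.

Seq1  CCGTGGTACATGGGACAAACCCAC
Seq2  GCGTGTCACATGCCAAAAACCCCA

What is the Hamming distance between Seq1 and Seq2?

8

The sequences differ at positions 1 (C/G), 6 (G/T), 7 (T/C), 13 (G/C), 14 (G/C), 16 (C/A), 23 (A/C), 24 (C/A).
That gives 8 mismatches out of 24 aligned sites, so the Hamming distance is 8.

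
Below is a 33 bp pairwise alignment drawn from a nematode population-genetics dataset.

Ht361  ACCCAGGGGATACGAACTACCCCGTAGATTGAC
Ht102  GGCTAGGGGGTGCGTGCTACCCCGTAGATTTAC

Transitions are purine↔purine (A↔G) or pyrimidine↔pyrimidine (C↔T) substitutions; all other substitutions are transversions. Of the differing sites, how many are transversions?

3

The sequences differ at positions 1 (A/G, transition), 2 (C/G, transversion), 4 (C/T, transition), 10 (A/G, transition), 12 (A/G, transition), 15 (A/T, transversion), 16 (A/G, transition), 31 (G/T, transversion).
Of the 8 differences, 5 transitions and 3 transversions, so the answer is 3.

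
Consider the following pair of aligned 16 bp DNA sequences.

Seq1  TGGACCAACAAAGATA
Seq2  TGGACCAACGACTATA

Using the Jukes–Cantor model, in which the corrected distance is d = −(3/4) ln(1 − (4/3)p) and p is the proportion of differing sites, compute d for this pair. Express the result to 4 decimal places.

Mismatches occur at site 10 (A→G), site 12 (A→C), site 13 (G→T).
p = 3/16 = 0.187500.
d = −0.75 · ln(1 − (4/3)·0.187500) = −0.75 · ln(0.750000) = −0.75 · (-0.287682) = 0.2158.

0.2158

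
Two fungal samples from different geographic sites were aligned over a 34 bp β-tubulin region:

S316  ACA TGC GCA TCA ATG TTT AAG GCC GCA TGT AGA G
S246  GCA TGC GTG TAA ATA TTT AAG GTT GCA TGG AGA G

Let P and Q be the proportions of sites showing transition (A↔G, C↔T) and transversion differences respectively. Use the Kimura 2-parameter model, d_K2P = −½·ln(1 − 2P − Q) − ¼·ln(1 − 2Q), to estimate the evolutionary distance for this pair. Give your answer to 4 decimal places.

0.2966

Differing sites — 1:A/G (Ti); 8:C/T (Ti); 9:A/G (Ti); 11:C/A (Tv); 15:G/A (Ti); 23:C/T (Ti); 24:C/T (Ti); 30:T/G (Tv).
Of the 8 differences, 6 transitions and 2 transversions over 34 sites: P = 6/34 = 0.176471, Q = 2/34 = 0.058824.
d = −0.5·ln(0.588234) − 0.25·ln(0.882352) = −0.5·(-0.530630) − 0.25·(-0.125164) = 0.2966.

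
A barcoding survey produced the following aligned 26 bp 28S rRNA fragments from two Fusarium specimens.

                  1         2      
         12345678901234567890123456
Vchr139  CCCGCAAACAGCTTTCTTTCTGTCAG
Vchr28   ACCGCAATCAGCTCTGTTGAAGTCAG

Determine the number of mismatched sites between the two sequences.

7

Mismatches occur at site 1 (C→A), site 8 (A→T), site 14 (T→C), site 16 (C→G), site 19 (T→G), site 20 (C→A), site 21 (T→A).
That gives 7 mismatches out of 26 aligned sites, so the Hamming distance is 7.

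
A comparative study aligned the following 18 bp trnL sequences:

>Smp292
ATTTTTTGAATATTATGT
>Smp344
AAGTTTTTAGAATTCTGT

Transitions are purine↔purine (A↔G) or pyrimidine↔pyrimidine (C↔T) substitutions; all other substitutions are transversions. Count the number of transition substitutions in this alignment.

1

Differing sites — 2:T/A (Tv); 3:T/G (Tv); 8:G/T (Tv); 10:A/G (Ti); 11:T/A (Tv); 15:A/C (Tv).
Of the 6 differences, 1 transition and 5 transversions, so the answer is 1.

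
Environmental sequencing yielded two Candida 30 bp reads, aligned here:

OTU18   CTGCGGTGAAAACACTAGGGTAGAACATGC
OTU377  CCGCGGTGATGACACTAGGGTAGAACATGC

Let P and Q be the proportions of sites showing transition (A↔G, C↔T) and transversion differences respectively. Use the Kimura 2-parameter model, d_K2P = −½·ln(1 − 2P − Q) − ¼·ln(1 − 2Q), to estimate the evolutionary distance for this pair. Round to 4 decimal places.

0.1084

The sequences differ at positions 2 (T/C, transition), 10 (A/T, transversion), 11 (A/G, transition).
Of the 3 differences, 2 transitions and 1 transversion over 30 sites: P = 2/30 = 0.066667, Q = 1/30 = 0.033333.
d = −0.5·ln(0.833333) − 0.25·ln(0.933334) = −0.5·(-0.182322) − 0.25·(-0.068992) = 0.1084.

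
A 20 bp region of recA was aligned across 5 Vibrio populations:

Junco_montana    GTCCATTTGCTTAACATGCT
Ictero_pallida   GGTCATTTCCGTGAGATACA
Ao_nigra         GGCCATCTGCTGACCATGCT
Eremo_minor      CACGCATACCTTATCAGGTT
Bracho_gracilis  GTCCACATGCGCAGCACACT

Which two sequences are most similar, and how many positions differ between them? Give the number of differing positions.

Pairwise Hamming distances:
  Junco_montana vs Ictero_pallida: 8
  Junco_montana vs Ao_nigra: 4
  Junco_montana vs Eremo_minor: 10
  Junco_montana vs Bracho_gracilis: 7
  Ictero_pallida vs Ao_nigra: 10
  Ictero_pallida vs Eremo_minor: 15
  Ictero_pallida vs Bracho_gracilis: 11
  Ao_nigra vs Eremo_minor: 12
  Ao_nigra vs Bracho_gracilis: 8
  Eremo_minor vs Bracho_gracilis: 14
The smallest is 4, between Junco_montana and Ao_nigra.

4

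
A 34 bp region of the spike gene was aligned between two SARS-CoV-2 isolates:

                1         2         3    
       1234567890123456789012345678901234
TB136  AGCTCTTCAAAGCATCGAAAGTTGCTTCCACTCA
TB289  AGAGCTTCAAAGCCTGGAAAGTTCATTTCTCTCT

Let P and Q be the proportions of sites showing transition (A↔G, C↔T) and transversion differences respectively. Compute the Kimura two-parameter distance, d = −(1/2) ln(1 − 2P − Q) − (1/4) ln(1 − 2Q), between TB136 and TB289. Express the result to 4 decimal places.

0.3332

Mismatches occur at site 3 (C↔A, transversion), site 4 (T↔G, transversion), site 14 (A↔C, transversion), site 16 (C↔G, transversion), site 24 (G↔C, transversion), site 25 (C↔A, transversion), site 28 (C↔T, transition), site 30 (A↔T, transversion), site 34 (A↔T, transversion).
Of the 9 differences, 1 transition and 8 transversions over 34 sites: P = 1/34 = 0.029412, Q = 8/34 = 0.235294.
d = −0.5·ln(0.705882) − 0.25·ln(0.529412) = −0.5·(-0.348307) − 0.25·(-0.635988) = 0.3332.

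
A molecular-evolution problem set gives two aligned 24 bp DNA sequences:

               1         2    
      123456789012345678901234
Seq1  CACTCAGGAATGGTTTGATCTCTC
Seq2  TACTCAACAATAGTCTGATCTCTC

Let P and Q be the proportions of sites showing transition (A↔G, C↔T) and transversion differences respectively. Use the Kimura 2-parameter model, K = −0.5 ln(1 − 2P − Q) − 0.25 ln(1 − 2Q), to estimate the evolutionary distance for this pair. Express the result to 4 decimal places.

0.2568

Differing sites — 1:C/T (Ti); 7:G/A (Ti); 8:G/C (Tv); 12:G/A (Ti); 15:T/C (Ti).
Of the 5 differences, 4 transitions and 1 transversion over 24 sites: P = 4/24 = 0.166667, Q = 1/24 = 0.041667.
d = −0.5·ln(0.624999) − 0.25·ln(0.916666) = −0.5·(-0.470005) − 0.25·(-0.087012) = 0.2568.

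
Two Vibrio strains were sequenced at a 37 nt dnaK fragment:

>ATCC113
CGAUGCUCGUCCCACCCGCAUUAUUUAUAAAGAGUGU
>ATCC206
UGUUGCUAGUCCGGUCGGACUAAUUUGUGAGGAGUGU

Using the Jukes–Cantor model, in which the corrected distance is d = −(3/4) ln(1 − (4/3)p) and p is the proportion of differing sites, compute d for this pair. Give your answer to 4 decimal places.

Differing sites — 1:C/U; 3:A/U; 8:C/A; 13:C/G; 14:A/G; 15:C/U; 17:C/G; 19:C/A; 20:A/C; 22:U/A; 27:A/G; 29:A/G; 31:A/G.
p = 13/37 = 0.351351.
d = −0.75 · ln(1 − (4/3)·0.351351) = −0.75 · ln(0.531532) = −0.75 · (-0.631992) = 0.4740.

0.4740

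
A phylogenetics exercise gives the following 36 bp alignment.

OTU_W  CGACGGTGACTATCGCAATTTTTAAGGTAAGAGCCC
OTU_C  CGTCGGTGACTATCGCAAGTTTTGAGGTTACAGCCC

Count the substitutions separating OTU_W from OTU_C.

Mismatches occur at site 3 (A/T), site 19 (T/G), site 24 (A/G), site 29 (A/T), site 31 (G/C).
That gives 5 mismatches out of 36 aligned sites, so the Hamming distance is 5.

5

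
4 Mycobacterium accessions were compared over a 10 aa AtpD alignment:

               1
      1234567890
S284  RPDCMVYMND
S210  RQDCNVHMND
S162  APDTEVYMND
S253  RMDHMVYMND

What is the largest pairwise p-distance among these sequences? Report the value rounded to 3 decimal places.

Pairwise Hamming distances:
  S284 vs S210: 3
  S284 vs S162: 3
  S284 vs S253: 2
  S210 vs S162: 5
  S210 vs S253: 4
  S162 vs S253: 4
The largest is 5 mismatches, between S210 and S162; p = 5/10 = 0.500.

0.500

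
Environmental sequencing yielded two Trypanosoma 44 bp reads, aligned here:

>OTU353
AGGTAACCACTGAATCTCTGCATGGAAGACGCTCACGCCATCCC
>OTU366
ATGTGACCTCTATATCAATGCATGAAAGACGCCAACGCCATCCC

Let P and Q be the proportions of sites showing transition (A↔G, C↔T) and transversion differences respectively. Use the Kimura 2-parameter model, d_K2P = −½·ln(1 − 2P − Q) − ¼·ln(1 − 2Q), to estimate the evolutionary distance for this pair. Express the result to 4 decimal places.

Mismatches occur at site 2 (G/T, transversion), site 5 (A/G, transition), site 9 (A/T, transversion), site 12 (G/A, transition), site 13 (A/T, transversion), site 17 (T/A, transversion), site 18 (C/A, transversion), site 25 (G/A, transition), site 33 (T/C, transition), site 34 (C/A, transversion).
Of the 10 differences, 4 transitions and 6 transversions over 44 sites: P = 4/44 = 0.090909, Q = 6/44 = 0.136364.
d = −0.5·ln(0.681818) − 0.25·ln(0.727272) = −0.5·(-0.382993) − 0.25·(-0.318455) = 0.2711.

0.2711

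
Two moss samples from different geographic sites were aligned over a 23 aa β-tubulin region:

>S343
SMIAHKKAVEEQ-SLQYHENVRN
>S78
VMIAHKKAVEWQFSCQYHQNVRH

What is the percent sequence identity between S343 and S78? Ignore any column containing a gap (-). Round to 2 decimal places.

Excluding the 1 gap column leaves 22 comparable sites.
Differing sites — 1:S/V; 11:E/W; 15:L/C; 19:E/Q; 23:N/H.
17 of the 22 comparable sites match, so the percent identity is 17/22 × 100 = 77.27%.

77.27%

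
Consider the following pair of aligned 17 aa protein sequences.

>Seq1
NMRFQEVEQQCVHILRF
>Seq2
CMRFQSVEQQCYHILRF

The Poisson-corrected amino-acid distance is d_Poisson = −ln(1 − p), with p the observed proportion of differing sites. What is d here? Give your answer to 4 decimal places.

0.1942

Differing sites — 1:N/C; 6:E/S; 12:V/Y.
p = 3/17 = 0.176471.
d = −ln(1 − 0.176471) = −ln(0.823529) = 0.1942.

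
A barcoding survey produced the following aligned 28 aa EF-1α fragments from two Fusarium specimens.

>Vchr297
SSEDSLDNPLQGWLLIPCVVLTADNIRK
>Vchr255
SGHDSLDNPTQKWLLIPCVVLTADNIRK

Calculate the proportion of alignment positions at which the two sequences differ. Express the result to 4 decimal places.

0.1429

Mismatches occur at site 2 (S→G), site 3 (E→H), site 10 (L→T), site 12 (G→K).
There are 4 differences over 28 sites, so p = 4/28 = 0.1429.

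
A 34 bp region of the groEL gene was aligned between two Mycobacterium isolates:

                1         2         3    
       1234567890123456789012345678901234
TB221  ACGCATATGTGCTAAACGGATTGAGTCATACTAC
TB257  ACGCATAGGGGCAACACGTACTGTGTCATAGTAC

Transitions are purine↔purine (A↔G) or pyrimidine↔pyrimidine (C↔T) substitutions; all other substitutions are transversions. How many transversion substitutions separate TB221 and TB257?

7

The sequences differ at positions 8 (T/G, transversion), 10 (T/G, transversion), 13 (T/A, transversion), 15 (A/C, transversion), 19 (G/T, transversion), 21 (T/C, transition), 24 (A/T, transversion), 31 (C/G, transversion).
Of the 8 differences, 1 transition and 7 transversions, so the answer is 7.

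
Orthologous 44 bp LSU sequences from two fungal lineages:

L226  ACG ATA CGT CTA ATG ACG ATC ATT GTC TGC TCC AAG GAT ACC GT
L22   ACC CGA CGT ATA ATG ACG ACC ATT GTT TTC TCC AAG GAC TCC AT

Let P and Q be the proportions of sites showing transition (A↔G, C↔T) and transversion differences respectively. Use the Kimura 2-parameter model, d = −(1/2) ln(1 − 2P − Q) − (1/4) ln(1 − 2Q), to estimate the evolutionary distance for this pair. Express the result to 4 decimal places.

Mismatches occur at site 3 (G/C, transversion), site 4 (A/C, transversion), site 5 (T/G, transversion), site 10 (C/A, transversion), site 20 (T/C, transition), site 27 (C/T, transition), site 29 (G/T, transversion), site 39 (T/C, transition), site 40 (A/T, transversion), site 43 (G/A, transition).
Of the 10 differences, 4 transitions and 6 transversions over 44 sites: P = 4/44 = 0.090909, Q = 6/44 = 0.136364.
d = −0.5·ln(0.681818) − 0.25·ln(0.727272) = −0.5·(-0.382993) − 0.25·(-0.318455) = 0.2711.

0.2711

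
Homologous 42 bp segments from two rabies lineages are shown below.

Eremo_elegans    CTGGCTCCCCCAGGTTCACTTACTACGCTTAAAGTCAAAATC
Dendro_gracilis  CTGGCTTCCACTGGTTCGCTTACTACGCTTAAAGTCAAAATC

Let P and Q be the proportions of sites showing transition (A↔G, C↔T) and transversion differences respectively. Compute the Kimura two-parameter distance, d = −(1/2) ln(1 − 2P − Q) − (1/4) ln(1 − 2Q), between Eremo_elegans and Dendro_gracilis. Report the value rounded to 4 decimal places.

The sequences differ at positions 7 (C/T, transition), 10 (C/A, transversion), 12 (A/T, transversion), 18 (A/G, transition).
Of the 4 differences, 2 transitions and 2 transversions over 42 sites: P = 2/42 = 0.047619, Q = 2/42 = 0.047619.
d = −0.5·ln(0.857143) − 0.25·ln(0.904762) = −0.5·(-0.154151) − 0.25·(-0.100083) = 0.1021.

0.1021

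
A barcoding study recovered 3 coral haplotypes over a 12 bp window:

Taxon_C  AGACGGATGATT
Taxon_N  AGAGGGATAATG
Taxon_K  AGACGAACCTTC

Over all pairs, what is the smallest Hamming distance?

3

Pairwise Hamming distances:
  Taxon_C vs Taxon_N: 3
  Taxon_C vs Taxon_K: 5
  Taxon_N vs Taxon_K: 6
The smallest is 3, between Taxon_C and Taxon_N.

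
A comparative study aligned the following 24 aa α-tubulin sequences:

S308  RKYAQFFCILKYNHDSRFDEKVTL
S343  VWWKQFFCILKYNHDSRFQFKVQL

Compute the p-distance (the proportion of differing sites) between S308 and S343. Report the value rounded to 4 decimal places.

Mismatches occur at site 1 (R/V), site 2 (K/W), site 3 (Y/W), site 4 (A/K), site 19 (D/Q), site 20 (E/F), site 23 (T/Q).
There are 7 differences over 24 sites, so p = 7/24 = 0.2917.

0.2917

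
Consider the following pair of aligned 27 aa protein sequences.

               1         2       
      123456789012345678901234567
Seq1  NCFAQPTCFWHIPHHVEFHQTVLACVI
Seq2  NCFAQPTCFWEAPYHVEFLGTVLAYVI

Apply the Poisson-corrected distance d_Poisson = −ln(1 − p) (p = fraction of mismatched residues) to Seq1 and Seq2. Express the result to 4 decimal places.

The sequences differ at positions 11 (H/E), 12 (I/A), 14 (H/Y), 19 (H/L), 20 (Q/G), 25 (C/Y).
p = 6/27 = 0.222222.
d = −ln(1 − 0.222222) = −ln(0.777778) = 0.2513.

0.2513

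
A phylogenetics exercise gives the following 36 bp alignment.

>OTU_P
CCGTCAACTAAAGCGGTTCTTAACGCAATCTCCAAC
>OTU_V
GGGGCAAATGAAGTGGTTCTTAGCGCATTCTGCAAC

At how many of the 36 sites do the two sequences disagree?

The sequences differ at positions 1 (C/G), 2 (C/G), 4 (T/G), 8 (C/A), 10 (A/G), 14 (C/T), 23 (A/G), 28 (A/T), 32 (C/G).
That gives 9 mismatches out of 36 aligned sites, so the Hamming distance is 9.

9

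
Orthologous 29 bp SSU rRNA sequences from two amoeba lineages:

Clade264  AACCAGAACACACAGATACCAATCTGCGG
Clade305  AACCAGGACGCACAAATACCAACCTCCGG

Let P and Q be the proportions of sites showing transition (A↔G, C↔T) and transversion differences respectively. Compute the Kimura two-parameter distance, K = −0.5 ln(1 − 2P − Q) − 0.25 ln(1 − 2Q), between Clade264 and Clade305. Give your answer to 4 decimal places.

Differing sites — 7:A/G (Ti); 10:A/G (Ti); 15:G/A (Ti); 23:T/C (Ti); 26:G/C (Tv).
Of the 5 differences, 4 transitions and 1 transversion over 29 sites: P = 4/29 = 0.137931, Q = 1/29 = 0.034483.
d = −0.5·ln(0.689655) − 0.25·ln(0.931034) = −0.5·(-0.371564) − 0.25·(-0.071459) = 0.2036.

0.2036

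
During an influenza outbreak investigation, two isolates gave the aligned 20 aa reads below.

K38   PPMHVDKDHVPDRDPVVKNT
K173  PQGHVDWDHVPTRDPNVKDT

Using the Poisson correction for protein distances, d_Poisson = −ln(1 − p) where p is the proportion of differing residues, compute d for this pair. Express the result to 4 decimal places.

Mismatches occur at site 2 (P→Q), site 3 (M→G), site 7 (K→W), site 12 (D→T), site 16 (V→N), site 19 (N→D).
p = 6/20 = 0.300000.
d = −ln(1 − 0.300000) = −ln(0.700000) = 0.3567.

0.3567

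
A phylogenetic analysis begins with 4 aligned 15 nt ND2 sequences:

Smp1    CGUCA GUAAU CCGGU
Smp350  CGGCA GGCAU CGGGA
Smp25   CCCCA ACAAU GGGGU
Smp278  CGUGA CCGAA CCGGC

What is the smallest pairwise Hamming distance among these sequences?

5

Pairwise Hamming distances:
  Smp1 vs Smp350: 5
  Smp1 vs Smp25: 6
  Smp1 vs Smp278: 6
  Smp350 vs Smp25: 7
  Smp350 vs Smp278: 8
  Smp25 vs Smp278: 9
The smallest is 5, between Smp1 and Smp350.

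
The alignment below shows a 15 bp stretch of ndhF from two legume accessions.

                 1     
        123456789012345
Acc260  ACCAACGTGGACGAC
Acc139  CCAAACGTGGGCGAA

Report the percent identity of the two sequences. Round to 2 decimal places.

The sequences differ at positions 1 (A/C), 3 (C/A), 11 (A/G), 15 (C/A).
11 of the 15 sites match, so the percent identity is 11/15 × 100 = 73.33%.

73.33%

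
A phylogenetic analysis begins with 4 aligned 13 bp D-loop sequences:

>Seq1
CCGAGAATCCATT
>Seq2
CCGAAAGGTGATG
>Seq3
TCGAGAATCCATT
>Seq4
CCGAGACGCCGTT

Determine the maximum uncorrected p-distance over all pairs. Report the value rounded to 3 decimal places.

0.538

Pairwise Hamming distances:
  Seq1 vs Seq2: 6
  Seq1 vs Seq3: 1
  Seq1 vs Seq4: 3
  Seq2 vs Seq3: 7
  Seq2 vs Seq4: 6
  Seq3 vs Seq4: 4
The largest is 7 mismatches, between Seq2 and Seq3; p = 7/13 = 0.538.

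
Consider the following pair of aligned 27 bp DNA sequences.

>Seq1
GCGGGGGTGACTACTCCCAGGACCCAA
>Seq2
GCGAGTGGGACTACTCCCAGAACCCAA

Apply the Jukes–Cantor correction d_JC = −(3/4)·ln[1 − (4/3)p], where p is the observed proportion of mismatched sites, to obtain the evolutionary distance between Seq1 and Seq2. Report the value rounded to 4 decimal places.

Differing sites — 4:G/A; 6:G/T; 8:T/G; 21:G/A.
p = 4/27 = 0.148148.
d = −0.75 · ln(1 − (4/3)·0.148148) = −0.75 · ln(0.802469) = −0.75 · (-0.220062) = 0.1650.

0.1650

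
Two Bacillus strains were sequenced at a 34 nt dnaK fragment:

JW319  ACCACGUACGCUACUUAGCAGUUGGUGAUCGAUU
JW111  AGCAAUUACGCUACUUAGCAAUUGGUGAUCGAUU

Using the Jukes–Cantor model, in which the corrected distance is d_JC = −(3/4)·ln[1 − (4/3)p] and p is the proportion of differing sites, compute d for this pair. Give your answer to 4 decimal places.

Mismatches occur at site 2 (C/G), site 5 (C/A), site 6 (G/U), site 21 (G/A).
p = 4/34 = 0.117647.
d = −0.75 · ln(1 − (4/3)·0.117647) = −0.75 · ln(0.843137) = −0.75 · (-0.170626) = 0.1280.

0.1280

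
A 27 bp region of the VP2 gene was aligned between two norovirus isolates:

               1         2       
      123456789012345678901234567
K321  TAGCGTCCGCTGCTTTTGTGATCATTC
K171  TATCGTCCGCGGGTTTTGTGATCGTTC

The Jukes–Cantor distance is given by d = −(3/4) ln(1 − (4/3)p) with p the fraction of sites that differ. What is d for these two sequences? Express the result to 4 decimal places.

The sequences differ at positions 3 (G/T), 11 (T/G), 13 (C/G), 24 (A/G).
p = 4/27 = 0.148148.
d = −0.75 · ln(1 − (4/3)·0.148148) = −0.75 · ln(0.802469) = −0.75 · (-0.220062) = 0.1650.

0.1650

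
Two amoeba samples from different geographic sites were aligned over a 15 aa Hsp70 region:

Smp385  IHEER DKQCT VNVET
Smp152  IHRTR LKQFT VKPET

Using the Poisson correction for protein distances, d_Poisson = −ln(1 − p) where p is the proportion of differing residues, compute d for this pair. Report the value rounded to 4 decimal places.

0.5108

Mismatches occur at site 3 (E/R), site 4 (E/T), site 6 (D/L), site 9 (C/F), site 12 (N/K), site 13 (V/P).
p = 6/15 = 0.400000.
d = −ln(1 − 0.400000) = −ln(0.600000) = 0.5108.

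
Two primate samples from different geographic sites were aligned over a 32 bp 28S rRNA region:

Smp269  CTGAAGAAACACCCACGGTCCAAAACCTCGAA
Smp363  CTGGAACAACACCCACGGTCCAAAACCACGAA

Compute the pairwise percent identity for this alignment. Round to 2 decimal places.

87.50%

The sequences differ at positions 4 (A/G), 6 (G/A), 7 (A/C), 28 (T/A).
28 of the 32 sites match, so the percent identity is 28/32 × 100 = 87.50%.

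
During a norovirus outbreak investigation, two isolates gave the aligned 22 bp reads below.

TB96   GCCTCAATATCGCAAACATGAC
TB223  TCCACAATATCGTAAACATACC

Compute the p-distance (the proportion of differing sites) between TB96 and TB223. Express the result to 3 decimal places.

0.227

Mismatches occur at site 1 (G/T), site 4 (T/A), site 13 (C/T), site 20 (G/A), site 21 (A/C).
There are 5 differences over 22 sites, so p = 5/22 = 0.227.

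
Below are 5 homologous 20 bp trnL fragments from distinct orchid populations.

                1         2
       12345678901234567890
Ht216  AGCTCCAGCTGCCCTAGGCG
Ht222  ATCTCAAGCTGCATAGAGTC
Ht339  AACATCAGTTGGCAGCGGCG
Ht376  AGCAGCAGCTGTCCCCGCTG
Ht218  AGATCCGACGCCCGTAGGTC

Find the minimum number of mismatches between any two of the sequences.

7

Pairwise Hamming distances:
  Ht216 vs Ht222: 9
  Ht216 vs Ht339: 8
  Ht216 vs Ht376: 7
  Ht216 vs Ht218: 8
  Ht222 vs Ht339: 13
  Ht222 vs Ht376: 12
  Ht222 vs Ht218: 12
  Ht339 vs Ht376: 8
  Ht339 vs Ht218: 15
  Ht376 vs Ht218: 13
The smallest is 7, between Ht216 and Ht376.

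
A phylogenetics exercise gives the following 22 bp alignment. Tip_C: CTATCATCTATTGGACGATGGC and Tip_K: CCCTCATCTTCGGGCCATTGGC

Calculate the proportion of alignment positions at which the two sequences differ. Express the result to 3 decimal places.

Differing sites — 2:T/C; 3:A/C; 10:A/T; 11:T/C; 12:T/G; 15:A/C; 17:G/A; 18:A/T.
There are 8 differences over 22 sites, so p = 8/22 = 0.364.

0.364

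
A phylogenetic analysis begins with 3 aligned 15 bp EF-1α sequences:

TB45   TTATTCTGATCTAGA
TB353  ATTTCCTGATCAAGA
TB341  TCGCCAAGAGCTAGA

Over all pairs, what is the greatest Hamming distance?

8

Pairwise Hamming distances:
  TB45 vs TB353: 4
  TB45 vs TB341: 7
  TB353 vs TB341: 8
The largest is 8, between TB353 and TB341.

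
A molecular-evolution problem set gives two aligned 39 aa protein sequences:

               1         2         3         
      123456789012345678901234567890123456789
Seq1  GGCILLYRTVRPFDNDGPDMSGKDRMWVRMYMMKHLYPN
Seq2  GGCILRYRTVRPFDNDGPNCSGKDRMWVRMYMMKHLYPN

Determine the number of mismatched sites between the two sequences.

3

Differing sites — 6:L/R; 19:D/N; 20:M/C.
That gives 3 mismatches out of 39 aligned sites, so the Hamming distance is 3.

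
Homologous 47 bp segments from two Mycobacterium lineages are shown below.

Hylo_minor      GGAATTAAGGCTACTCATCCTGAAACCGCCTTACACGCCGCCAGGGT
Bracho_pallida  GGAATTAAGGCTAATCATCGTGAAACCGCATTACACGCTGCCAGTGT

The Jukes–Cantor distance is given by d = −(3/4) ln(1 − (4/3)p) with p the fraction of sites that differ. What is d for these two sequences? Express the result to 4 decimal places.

Differing sites — 14:C/A; 20:C/G; 30:C/A; 39:C/T; 45:G/T.
p = 5/47 = 0.106383.
d = −0.75 · ln(1 − (4/3)·0.106383) = −0.75 · ln(0.858156) = −0.75 · (-0.152969) = 0.1147.

0.1147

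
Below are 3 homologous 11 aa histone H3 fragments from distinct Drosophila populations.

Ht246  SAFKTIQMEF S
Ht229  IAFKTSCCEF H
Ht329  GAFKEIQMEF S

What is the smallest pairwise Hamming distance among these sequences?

Pairwise Hamming distances:
  Ht246 vs Ht229: 5
  Ht246 vs Ht329: 2
  Ht229 vs Ht329: 6
The smallest is 2, between Ht246 and Ht329.

2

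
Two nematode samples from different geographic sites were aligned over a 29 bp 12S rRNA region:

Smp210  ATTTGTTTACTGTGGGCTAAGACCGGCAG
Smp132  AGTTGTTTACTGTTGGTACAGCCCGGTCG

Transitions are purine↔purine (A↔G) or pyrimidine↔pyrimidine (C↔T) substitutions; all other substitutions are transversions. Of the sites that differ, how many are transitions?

2

Differing sites — 2:T/G (Tv); 14:G/T (Tv); 17:C/T (Ti); 18:T/A (Tv); 19:A/C (Tv); 22:A/C (Tv); 27:C/T (Ti); 28:A/C (Tv).
Of the 8 differences, 2 transitions and 6 transversions, so the answer is 2.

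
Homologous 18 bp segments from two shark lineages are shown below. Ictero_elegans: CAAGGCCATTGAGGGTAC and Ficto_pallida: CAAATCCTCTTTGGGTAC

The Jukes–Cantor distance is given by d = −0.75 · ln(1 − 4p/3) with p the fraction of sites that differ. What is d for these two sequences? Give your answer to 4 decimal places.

0.4408

The sequences differ at positions 4 (G/A), 5 (G/T), 8 (A/T), 9 (T/C), 11 (G/T), 12 (A/T).
p = 6/18 = 0.333333.
d = −0.75 · ln(1 − (4/3)·0.333333) = −0.75 · ln(0.555556) = −0.75 · (-0.587786) = 0.4408.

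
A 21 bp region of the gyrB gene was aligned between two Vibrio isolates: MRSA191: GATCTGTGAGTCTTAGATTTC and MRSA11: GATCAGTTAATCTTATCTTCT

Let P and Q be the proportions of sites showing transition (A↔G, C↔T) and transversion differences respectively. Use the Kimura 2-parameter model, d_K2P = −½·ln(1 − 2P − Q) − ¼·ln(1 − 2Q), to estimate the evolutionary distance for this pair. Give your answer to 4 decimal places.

0.4432

The sequences differ at positions 5 (T/A, transversion), 8 (G/T, transversion), 10 (G/A, transition), 16 (G/T, transversion), 17 (A/C, transversion), 20 (T/C, transition), 21 (C/T, transition).
Of the 7 differences, 3 transitions and 4 transversions over 21 sites: P = 3/21 = 0.142857, Q = 4/21 = 0.190476.
d = −0.5·ln(0.523810) − 0.25·ln(0.619048) = −0.5·(-0.646626) − 0.25·(-0.479572) = 0.4432.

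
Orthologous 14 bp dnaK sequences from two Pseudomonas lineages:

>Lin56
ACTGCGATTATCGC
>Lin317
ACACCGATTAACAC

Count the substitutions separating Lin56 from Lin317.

Mismatches occur at site 3 (T/A), site 4 (G/C), site 11 (T/A), site 13 (G/A).
That gives 4 mismatches out of 14 aligned sites, so the Hamming distance is 4.

4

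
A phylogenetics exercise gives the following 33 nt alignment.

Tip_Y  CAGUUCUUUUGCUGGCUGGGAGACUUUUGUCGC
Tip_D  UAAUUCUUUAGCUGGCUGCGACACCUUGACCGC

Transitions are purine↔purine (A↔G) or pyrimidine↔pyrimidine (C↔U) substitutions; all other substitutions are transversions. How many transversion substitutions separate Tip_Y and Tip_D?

The sequences differ at positions 1 (C/U, transition), 3 (G/A, transition), 10 (U/A, transversion), 19 (G/C, transversion), 22 (G/C, transversion), 25 (U/C, transition), 28 (U/G, transversion), 29 (G/A, transition), 30 (U/C, transition).
Of the 9 differences, 5 transitions and 4 transversions, so the answer is 4.

4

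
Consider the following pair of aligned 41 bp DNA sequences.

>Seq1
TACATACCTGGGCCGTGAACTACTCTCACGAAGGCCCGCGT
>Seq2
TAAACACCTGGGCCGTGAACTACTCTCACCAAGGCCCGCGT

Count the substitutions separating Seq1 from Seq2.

3

The sequences differ at positions 3 (C/A), 5 (T/C), 30 (G/C).
That gives 3 mismatches out of 41 aligned sites, so the Hamming distance is 3.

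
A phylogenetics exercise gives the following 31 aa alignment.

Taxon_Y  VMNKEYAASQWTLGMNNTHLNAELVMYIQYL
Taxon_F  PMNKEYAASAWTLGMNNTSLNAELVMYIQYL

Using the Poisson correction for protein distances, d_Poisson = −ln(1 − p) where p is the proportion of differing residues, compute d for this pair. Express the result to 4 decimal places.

0.1018

Differing sites — 1:V/P; 10:Q/A; 19:H/S.
p = 3/31 = 0.096774.
d = −ln(1 − 0.096774) = −ln(0.903226) = 0.1018.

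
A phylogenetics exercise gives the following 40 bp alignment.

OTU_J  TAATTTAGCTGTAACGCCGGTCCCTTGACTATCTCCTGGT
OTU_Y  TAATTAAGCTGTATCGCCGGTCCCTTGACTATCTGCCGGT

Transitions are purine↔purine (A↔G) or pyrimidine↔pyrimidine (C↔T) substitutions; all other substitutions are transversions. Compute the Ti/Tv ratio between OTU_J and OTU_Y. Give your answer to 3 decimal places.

0.333

Mismatches occur at site 6 (T→A, transversion), site 14 (A→T, transversion), site 35 (C→G, transversion), site 37 (T→C, transition).
Of the 4 differences, 1 transition and 3 transversions, so Ti/Tv = 1/3 = 0.333.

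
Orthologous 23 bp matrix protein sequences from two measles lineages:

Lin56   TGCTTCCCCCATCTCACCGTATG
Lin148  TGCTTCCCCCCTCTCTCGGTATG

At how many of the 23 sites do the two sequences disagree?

3

Differing sites — 11:A/C; 16:A/T; 18:C/G.
That gives 3 mismatches out of 23 aligned sites, so the Hamming distance is 3.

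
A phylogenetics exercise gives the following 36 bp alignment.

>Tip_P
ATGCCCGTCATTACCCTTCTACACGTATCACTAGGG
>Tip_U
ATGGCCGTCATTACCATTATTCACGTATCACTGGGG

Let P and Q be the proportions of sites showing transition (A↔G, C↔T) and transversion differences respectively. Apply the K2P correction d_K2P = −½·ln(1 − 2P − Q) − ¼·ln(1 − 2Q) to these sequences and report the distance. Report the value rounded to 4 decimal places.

Mismatches occur at site 4 (C↔G, transversion), site 16 (C↔A, transversion), site 19 (C↔A, transversion), site 21 (A↔T, transversion), site 33 (A↔G, transition).
Of the 5 differences, 1 transition and 4 transversions over 36 sites: P = 1/36 = 0.027778, Q = 4/36 = 0.111111.
d = −0.5·ln(0.833333) − 0.25·ln(0.777778) = −0.5·(-0.182322) − 0.25·(-0.251314) = 0.1540.

0.1540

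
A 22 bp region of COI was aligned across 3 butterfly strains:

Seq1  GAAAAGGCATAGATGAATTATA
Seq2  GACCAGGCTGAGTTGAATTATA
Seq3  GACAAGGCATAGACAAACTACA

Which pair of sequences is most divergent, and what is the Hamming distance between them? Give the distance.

8

Pairwise Hamming distances:
  Seq1 vs Seq2: 5
  Seq1 vs Seq3: 5
  Seq2 vs Seq3: 8
The largest is 8, between Seq2 and Seq3.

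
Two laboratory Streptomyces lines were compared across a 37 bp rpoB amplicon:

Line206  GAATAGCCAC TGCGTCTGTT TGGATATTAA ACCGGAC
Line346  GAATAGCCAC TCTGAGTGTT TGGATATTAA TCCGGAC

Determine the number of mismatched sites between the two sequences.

The sequences differ at positions 12 (G/C), 13 (C/T), 15 (T/A), 16 (C/G), 31 (A/T).
That gives 5 mismatches out of 37 aligned sites, so the Hamming distance is 5.

5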